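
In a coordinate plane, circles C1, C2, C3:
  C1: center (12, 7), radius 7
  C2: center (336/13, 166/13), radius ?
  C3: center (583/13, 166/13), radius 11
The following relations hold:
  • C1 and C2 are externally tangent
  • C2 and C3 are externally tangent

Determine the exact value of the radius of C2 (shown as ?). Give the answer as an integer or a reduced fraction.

1. [ext C1·C2]  r_C2² + 14r_C2 − 176 = 0  ⇒  r_C2 = 8 (r>0 drops 1)
2. [ext C2·C3]  r_C2² + 22r_C2 − 240 = 0  ⇒  r_C2 = 8 (r>0 drops 1)

8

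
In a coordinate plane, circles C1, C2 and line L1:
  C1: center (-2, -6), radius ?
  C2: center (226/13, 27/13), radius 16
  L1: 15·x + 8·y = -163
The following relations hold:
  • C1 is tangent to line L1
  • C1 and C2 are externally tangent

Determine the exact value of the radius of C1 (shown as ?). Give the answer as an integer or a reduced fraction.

1. [C1‖L1]  r_C1² − 25 = 0  ⇒  r_C1 = 5 (r>0 drops 1)
2. [ext C1·C2]  r_C1² + 32r_C1 − 185 = 0  ⇒  r_C1 = 5 (r>0 drops 1)

5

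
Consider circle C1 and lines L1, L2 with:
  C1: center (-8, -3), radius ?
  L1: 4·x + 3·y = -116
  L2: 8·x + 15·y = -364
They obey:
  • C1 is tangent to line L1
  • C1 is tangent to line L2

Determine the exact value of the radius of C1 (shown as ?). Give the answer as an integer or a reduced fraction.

1. [C1‖L1]  r_C1² − 225 = 0  ⇒  r_C1 = 15 (r>0 drops 1)
2. [C1‖L2]  r_C1² − 225 = 0  ⇒  r_C1 = 15 (r>0 drops 1)

15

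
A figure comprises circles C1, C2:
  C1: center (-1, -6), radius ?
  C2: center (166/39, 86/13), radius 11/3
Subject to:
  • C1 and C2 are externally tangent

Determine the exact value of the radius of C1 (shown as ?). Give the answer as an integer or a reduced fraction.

10

1. [ext C1·C2]  r_C1² + (22/3)r_C1 − 520/3 = 0  ⇒  r_C1 = 10 (r>0 drops 1)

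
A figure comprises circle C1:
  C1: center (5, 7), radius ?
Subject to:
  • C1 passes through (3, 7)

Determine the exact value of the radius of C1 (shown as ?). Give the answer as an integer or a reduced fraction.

1. [C1∋P]  r_C1² − 4 = 0  ⇒  r_C1 = 2 (r>0 drops 1)

2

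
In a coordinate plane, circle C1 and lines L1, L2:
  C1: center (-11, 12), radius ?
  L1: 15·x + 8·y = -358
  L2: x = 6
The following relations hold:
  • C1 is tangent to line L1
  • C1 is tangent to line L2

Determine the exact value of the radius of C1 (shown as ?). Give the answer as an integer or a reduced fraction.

17

1. [C1‖L1]  r_C1² − 289 = 0  ⇒  r_C1 = 17 (r>0 drops 1)
2. [C1‖L2]  r_C1² − 289 = 0  ⇒  r_C1 = 17 (r>0 drops 1)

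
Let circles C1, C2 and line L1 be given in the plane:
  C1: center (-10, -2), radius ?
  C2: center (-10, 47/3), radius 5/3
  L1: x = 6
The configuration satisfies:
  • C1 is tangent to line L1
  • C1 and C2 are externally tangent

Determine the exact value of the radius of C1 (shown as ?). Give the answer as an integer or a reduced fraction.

16

1. [C1‖L1]  r_C1² − 256 = 0  ⇒  r_C1 = 16 (r>0 drops 1)
2. [ext C1·C2]  r_C1² + (10/3)r_C1 − 928/3 = 0  ⇒  r_C1 = 16 (r>0 drops 1)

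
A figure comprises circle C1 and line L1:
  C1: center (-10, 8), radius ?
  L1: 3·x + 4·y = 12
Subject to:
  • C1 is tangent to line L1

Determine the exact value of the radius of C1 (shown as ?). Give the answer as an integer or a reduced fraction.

1. [C1‖L1]  r_C1² − 4 = 0  ⇒  r_C1 = 2 (r>0 drops 1)

2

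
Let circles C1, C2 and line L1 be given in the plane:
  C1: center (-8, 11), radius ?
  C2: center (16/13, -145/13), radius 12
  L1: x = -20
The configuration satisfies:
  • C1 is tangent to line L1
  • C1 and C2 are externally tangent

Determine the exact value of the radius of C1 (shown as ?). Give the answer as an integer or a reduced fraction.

1. [C1‖L1]  r_C1² − 144 = 0  ⇒  r_C1 = 12 (r>0 drops 1)
2. [ext C1·C2]  r_C1² + 24r_C1 − 432 = 0  ⇒  r_C1 = 12 (r>0 drops 1)

12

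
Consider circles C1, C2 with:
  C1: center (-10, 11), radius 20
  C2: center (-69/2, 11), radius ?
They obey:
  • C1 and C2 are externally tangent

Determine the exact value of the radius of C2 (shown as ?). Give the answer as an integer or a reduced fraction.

1. [ext C1·C2]  r_C2² + 40r_C2 − 801/4 = 0  ⇒  r_C2 = 9/2 (r>0 drops 1)

9/2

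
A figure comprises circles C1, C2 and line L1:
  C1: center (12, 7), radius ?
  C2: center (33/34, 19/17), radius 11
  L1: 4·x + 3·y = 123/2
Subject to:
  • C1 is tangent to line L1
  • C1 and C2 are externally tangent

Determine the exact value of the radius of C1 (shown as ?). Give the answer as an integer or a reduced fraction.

3/2

1. [C1‖L1]  r_C1² − 9/4 = 0  ⇒  r_C1 = 3/2 (r>0 drops 1)
2. [ext C1·C2]  r_C1² + 22r_C1 − 141/4 = 0  ⇒  r_C1 = 3/2 (r>0 drops 1)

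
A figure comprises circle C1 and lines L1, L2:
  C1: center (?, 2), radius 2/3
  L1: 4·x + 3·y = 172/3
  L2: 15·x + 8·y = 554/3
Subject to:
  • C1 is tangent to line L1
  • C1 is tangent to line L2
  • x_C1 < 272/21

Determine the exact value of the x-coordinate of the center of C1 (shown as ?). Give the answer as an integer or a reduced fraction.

12

1. [C1‖L1]  x_C1² − (77/3)x_C1 + 164 = 0  ⇒  x_C1 = 12 or 41/3
2. [C1‖L2]  x_C1² − (1012/45)x_C1 + 1888/15 = 0  ⇒  x_C1 = 472/45 or 12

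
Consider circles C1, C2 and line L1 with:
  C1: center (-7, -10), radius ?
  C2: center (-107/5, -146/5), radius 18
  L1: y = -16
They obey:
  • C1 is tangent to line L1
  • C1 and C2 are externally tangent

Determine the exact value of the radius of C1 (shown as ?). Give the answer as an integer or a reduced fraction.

1. [C1‖L1]  r_C1² − 36 = 0  ⇒  r_C1 = 6 (r>0 drops 1)
2. [ext C1·C2]  r_C1² + 36r_C1 − 252 = 0  ⇒  r_C1 = 6 (r>0 drops 1)

6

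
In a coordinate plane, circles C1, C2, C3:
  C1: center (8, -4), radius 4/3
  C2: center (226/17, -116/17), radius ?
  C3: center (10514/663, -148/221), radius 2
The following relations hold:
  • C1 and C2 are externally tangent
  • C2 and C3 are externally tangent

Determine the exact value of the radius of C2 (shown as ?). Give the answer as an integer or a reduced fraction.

1. [ext C1·C2]  r_C2² + (8/3)r_C2 − 308/9 = 0  ⇒  r_C2 = 14/3 (r>0 drops 1)
2. [ext C2·C3]  r_C2² + 4r_C2 − 364/9 = 0  ⇒  r_C2 = 14/3 (r>0 drops 1)

14/3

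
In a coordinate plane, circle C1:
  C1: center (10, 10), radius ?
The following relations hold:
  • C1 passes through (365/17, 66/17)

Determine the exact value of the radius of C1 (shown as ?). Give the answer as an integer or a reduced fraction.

13

1. [C1∋P]  r_C1² − 169 = 0  ⇒  r_C1 = 13 (r>0 drops 1)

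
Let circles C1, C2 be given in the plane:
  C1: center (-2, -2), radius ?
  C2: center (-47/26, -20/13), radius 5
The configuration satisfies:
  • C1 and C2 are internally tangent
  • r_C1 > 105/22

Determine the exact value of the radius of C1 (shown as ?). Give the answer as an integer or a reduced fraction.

1. [int C1,C2]  r_C1² − 10r_C1 + 99/4 = 0  ⇒  r_C1 = 9/2 or 11/2
2. given r_C1 > 105/22: keep 11/2

11/2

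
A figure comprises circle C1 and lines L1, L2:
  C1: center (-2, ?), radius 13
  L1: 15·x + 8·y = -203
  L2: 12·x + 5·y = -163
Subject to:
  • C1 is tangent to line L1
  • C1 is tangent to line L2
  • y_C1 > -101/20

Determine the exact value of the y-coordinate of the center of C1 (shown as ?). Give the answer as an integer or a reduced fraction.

6

1. [C1‖L1]  y_C1² + (173/4)y_C1 − 591/2 = 0  ⇒  y_C1 = -197/4 or 6
2. [C1‖L2]  y_C1² + (278/5)y_C1 − 1848/5 = 0  ⇒  y_C1 = -308/5 or 6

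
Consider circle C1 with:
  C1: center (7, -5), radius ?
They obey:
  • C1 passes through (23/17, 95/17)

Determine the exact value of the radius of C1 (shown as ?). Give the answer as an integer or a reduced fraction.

1. [C1∋P]  r_C1² − 144 = 0  ⇒  r_C1 = 12 (r>0 drops 1)

12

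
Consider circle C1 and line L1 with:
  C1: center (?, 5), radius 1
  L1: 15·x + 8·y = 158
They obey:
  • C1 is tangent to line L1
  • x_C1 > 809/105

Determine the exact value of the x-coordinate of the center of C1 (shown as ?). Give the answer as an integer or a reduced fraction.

9

1. [C1‖L1]  x_C1² − (236/15)x_C1 + 303/5 = 0  ⇒  x_C1 = 101/15 or 9
2. given x_C1 > 809/105: keep 9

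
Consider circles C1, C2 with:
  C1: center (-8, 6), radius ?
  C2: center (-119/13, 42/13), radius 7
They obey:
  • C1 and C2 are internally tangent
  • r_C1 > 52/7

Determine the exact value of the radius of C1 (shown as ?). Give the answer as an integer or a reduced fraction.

1. [int C1,C2]  r_C1² − 14r_C1 + 40 = 0  ⇒  r_C1 = 4 or 10
2. given r_C1 > 52/7: keep 10

10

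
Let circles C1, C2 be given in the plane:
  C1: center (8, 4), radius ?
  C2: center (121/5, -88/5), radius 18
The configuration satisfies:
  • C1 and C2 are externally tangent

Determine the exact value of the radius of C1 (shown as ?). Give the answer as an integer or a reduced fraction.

9

1. [ext C1·C2]  r_C1² + 36r_C1 − 405 = 0  ⇒  r_C1 = 9 (r>0 drops 1)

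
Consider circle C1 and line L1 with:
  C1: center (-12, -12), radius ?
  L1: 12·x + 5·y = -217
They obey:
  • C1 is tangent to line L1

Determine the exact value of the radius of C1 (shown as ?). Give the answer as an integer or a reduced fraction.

1

1. [C1‖L1]  r_C1² − 1 = 0  ⇒  r_C1 = 1 (r>0 drops 1)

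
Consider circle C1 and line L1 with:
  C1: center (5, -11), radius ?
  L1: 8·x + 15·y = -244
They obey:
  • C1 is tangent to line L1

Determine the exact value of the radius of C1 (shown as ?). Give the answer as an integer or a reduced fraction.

1. [C1‖L1]  r_C1² − 49 = 0  ⇒  r_C1 = 7 (r>0 drops 1)

7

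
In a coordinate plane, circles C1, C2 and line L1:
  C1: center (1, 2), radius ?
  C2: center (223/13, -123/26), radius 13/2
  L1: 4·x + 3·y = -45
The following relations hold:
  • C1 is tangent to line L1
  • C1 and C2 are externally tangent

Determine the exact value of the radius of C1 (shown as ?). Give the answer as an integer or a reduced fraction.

1. [C1‖L1]  r_C1² − 121 = 0  ⇒  r_C1 = 11 (r>0 drops 1)
2. [ext C1·C2]  r_C1² + 13r_C1 − 264 = 0  ⇒  r_C1 = 11 (r>0 drops 1)

11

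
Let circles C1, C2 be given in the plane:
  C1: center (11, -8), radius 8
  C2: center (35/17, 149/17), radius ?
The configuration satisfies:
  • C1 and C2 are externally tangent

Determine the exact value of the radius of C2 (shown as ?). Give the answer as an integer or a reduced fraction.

1. [ext C1·C2]  r_C2² + 16r_C2 − 297 = 0  ⇒  r_C2 = 11 (r>0 drops 1)

11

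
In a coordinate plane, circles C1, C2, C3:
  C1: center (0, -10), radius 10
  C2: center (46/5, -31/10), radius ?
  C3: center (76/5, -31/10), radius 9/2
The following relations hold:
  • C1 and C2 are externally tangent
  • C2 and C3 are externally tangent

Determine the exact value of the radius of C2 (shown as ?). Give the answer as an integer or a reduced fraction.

1. [ext C1·C2]  r_C2² + 20r_C2 − 129/4 = 0  ⇒  r_C2 = 3/2 (r>0 drops 1)
2. [ext C2·C3]  r_C2² + 9r_C2 − 63/4 = 0  ⇒  r_C2 = 3/2 (r>0 drops 1)

3/2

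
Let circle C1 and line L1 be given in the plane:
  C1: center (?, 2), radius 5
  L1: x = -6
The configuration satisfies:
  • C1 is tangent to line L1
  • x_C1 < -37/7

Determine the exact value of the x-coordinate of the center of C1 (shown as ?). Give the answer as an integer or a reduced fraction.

-11

1. [C1‖L1]  x_C1² + 12x_C1 + 11 = 0  ⇒  x_C1 = -11 or -1
2. given x_C1 < -37/7: keep -11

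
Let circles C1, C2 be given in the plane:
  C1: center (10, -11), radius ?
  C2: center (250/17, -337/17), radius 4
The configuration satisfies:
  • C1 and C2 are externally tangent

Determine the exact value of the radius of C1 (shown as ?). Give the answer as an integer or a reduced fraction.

6

1. [ext C1·C2]  r_C1² + 8r_C1 − 84 = 0  ⇒  r_C1 = 6 (r>0 drops 1)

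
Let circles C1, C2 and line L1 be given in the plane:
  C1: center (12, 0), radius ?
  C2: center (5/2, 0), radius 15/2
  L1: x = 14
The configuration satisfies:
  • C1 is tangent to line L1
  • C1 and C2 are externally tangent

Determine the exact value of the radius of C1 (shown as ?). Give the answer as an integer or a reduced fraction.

2

1. [C1‖L1]  r_C1² − 4 = 0  ⇒  r_C1 = 2 (r>0 drops 1)
2. [ext C1·C2]  r_C1² + 15r_C1 − 34 = 0  ⇒  r_C1 = 2 (r>0 drops 1)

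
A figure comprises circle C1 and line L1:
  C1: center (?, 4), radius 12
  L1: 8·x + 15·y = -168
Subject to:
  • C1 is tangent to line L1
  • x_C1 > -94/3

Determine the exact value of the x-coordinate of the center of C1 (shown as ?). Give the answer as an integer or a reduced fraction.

1. [C1‖L1]  x_C1² + 57x_C1 + 162 = 0  ⇒  x_C1 = -54 or -3
2. given x_C1 > -94/3: keep -3

-3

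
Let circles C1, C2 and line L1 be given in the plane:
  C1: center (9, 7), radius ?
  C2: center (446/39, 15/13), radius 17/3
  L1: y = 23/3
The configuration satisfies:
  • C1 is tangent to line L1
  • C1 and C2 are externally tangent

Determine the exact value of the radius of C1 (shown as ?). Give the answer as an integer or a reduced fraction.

2/3

1. [C1‖L1]  r_C1² − 4/9 = 0  ⇒  r_C1 = 2/3 (r>0 drops 1)
2. [ext C1·C2]  r_C1² + (34/3)r_C1 − 8 = 0  ⇒  r_C1 = 2/3 (r>0 drops 1)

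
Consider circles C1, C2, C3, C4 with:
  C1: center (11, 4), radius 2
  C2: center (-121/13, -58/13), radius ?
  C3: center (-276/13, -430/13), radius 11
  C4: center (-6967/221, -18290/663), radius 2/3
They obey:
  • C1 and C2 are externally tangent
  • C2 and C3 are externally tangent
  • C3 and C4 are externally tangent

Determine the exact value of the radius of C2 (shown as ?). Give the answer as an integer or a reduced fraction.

20

1. [ext C1·C2]  r_C2² + 4r_C2 − 480 = 0  ⇒  r_C2 = 20 (r>0 drops 1)
2. [ext C2·C3]  r_C2² + 22r_C2 − 840 = 0  ⇒  r_C2 = 20 (r>0 drops 1)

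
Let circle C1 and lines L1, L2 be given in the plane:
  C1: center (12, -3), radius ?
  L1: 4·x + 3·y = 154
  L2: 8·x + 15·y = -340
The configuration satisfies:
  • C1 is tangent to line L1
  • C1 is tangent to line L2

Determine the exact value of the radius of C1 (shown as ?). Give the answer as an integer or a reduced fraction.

1. [C1‖L1]  r_C1² − 529 = 0  ⇒  r_C1 = 23 (r>0 drops 1)
2. [C1‖L2]  r_C1² − 529 = 0  ⇒  r_C1 = 23 (r>0 drops 1)

23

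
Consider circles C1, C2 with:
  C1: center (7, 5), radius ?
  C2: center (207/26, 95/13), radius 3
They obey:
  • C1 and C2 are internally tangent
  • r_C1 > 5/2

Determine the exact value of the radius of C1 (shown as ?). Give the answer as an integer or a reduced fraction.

1. [int C1,C2]  r_C1² − 6r_C1 + 11/4 = 0  ⇒  r_C1 = 1/2 or 11/2
2. given r_C1 > 5/2: keep 11/2

11/2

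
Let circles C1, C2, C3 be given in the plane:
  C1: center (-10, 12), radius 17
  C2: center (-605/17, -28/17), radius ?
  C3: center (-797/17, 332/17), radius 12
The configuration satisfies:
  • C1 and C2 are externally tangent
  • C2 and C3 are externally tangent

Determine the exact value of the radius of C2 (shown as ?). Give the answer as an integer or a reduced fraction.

12

1. [ext C1·C2]  r_C2² + 34r_C2 − 552 = 0  ⇒  r_C2 = 12 (r>0 drops 1)
2. [ext C2·C3]  r_C2² + 24r_C2 − 432 = 0  ⇒  r_C2 = 12 (r>0 drops 1)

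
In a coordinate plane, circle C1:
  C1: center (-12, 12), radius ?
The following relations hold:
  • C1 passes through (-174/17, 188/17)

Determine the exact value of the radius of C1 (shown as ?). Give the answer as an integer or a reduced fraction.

1. [C1∋P]  r_C1² − 4 = 0  ⇒  r_C1 = 2 (r>0 drops 1)

2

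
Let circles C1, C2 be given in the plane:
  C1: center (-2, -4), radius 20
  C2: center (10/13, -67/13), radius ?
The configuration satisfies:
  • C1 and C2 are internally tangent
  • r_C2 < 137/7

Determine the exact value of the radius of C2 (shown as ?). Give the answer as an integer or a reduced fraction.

1. [int C1,C2]  r_C2² − 40r_C2 + 391 = 0  ⇒  r_C2 = 17 or 23
2. given r_C2 < 137/7: keep 17

17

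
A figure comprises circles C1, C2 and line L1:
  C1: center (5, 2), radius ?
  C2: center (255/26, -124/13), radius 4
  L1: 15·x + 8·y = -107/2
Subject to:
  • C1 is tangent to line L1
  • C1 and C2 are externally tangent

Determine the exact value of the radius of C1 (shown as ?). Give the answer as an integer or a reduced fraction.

1. [C1‖L1]  r_C1² − 289/4 = 0  ⇒  r_C1 = 17/2 (r>0 drops 1)
2. [ext C1·C2]  r_C1² + 8r_C1 − 561/4 = 0  ⇒  r_C1 = 17/2 (r>0 drops 1)

17/2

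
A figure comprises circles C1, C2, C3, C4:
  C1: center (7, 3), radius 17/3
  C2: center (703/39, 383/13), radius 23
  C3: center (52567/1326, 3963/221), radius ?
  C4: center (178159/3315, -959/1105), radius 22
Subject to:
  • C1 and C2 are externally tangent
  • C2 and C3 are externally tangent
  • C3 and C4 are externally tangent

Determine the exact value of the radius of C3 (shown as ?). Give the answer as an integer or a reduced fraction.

1. [ext C2·C3]  r_C3² + 46r_C3 − 285/4 = 0  ⇒  r_C3 = 3/2 (r>0 drops 1)
2. [ext C3·C4]  r_C3² + 44r_C3 − 273/4 = 0  ⇒  r_C3 = 3/2 (r>0 drops 1)

3/2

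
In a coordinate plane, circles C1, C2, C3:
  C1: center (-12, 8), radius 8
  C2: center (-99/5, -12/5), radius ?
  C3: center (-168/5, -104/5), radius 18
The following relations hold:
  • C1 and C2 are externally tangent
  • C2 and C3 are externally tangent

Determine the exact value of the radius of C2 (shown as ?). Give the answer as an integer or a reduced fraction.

5

1. [ext C1·C2]  r_C2² + 16r_C2 − 105 = 0  ⇒  r_C2 = 5 (r>0 drops 1)
2. [ext C2·C3]  r_C2² + 36r_C2 − 205 = 0  ⇒  r_C2 = 5 (r>0 drops 1)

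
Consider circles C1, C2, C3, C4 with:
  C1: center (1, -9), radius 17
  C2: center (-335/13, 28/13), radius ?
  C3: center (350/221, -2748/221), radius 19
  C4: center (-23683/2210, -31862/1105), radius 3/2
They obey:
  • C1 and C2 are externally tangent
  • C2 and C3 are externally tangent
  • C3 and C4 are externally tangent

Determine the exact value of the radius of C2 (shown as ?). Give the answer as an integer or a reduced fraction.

1. [ext C1·C2]  r_C2² + 34r_C2 − 552 = 0  ⇒  r_C2 = 12 (r>0 drops 1)
2. [ext C2·C3]  r_C2² + 38r_C2 − 600 = 0  ⇒  r_C2 = 12 (r>0 drops 1)

12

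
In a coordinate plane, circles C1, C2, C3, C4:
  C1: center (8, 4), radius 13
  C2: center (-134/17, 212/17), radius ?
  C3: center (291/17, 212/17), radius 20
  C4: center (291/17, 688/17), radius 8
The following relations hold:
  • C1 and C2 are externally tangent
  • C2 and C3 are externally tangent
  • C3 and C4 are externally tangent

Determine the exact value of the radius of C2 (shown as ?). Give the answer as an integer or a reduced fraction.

1. [ext C1·C2]  r_C2² + 26r_C2 − 155 = 0  ⇒  r_C2 = 5 (r>0 drops 1)
2. [ext C2·C3]  r_C2² + 40r_C2 − 225 = 0  ⇒  r_C2 = 5 (r>0 drops 1)

5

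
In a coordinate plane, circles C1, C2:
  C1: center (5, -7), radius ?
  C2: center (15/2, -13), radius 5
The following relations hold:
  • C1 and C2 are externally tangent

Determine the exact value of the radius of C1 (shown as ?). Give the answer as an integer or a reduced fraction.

3/2

1. [ext C1·C2]  r_C1² + 10r_C1 − 69/4 = 0  ⇒  r_C1 = 3/2 (r>0 drops 1)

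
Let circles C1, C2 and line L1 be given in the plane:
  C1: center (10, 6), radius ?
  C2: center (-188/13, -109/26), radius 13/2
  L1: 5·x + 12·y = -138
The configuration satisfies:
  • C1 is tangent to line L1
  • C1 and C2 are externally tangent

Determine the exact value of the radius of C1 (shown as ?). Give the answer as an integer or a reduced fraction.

1. [C1‖L1]  r_C1² − 400 = 0  ⇒  r_C1 = 20 (r>0 drops 1)
2. [ext C1·C2]  r_C1² + 13r_C1 − 660 = 0  ⇒  r_C1 = 20 (r>0 drops 1)

20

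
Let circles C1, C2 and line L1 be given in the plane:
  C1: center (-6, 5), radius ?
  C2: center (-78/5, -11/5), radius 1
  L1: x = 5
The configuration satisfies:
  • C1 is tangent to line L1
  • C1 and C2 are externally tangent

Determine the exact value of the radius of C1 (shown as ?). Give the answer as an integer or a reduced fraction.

1. [C1‖L1]  r_C1² − 121 = 0  ⇒  r_C1 = 11 (r>0 drops 1)
2. [ext C1·C2]  r_C1² + 2r_C1 − 143 = 0  ⇒  r_C1 = 11 (r>0 drops 1)

11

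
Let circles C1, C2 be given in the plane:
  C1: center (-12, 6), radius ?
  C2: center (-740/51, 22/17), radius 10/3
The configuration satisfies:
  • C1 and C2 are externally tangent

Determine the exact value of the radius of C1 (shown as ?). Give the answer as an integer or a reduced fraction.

1. [ext C1·C2]  r_C1² + (20/3)r_C1 − 52/3 = 0  ⇒  r_C1 = 2 (r>0 drops 1)

2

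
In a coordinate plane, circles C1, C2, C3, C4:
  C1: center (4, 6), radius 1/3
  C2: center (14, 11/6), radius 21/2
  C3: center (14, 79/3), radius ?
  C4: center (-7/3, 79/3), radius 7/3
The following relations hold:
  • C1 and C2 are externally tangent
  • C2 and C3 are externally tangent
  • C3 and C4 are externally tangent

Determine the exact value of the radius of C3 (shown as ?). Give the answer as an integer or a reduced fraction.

14

1. [ext C2·C3]  r_C3² + 21r_C3 − 490 = 0  ⇒  r_C3 = 14 (r>0 drops 1)
2. [ext C3·C4]  r_C3² + (14/3)r_C3 − 784/3 = 0  ⇒  r_C3 = 14 (r>0 drops 1)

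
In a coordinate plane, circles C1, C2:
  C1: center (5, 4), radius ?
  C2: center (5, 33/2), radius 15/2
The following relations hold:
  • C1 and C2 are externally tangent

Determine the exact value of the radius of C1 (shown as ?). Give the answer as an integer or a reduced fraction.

1. [ext C1·C2]  r_C1² + 15r_C1 − 100 = 0  ⇒  r_C1 = 5 (r>0 drops 1)

5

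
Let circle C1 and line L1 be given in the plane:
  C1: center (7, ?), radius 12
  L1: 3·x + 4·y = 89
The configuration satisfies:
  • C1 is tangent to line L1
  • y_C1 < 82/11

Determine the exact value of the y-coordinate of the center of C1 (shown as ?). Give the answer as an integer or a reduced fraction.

2

1. [C1‖L1]  y_C1² − 34y_C1 + 64 = 0  ⇒  y_C1 = 2 or 32
2. given y_C1 < 82/11: keep 2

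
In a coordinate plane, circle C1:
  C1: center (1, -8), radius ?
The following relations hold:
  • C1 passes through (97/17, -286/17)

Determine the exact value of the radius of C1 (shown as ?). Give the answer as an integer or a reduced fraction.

1. [C1∋P]  r_C1² − 100 = 0  ⇒  r_C1 = 10 (r>0 drops 1)

10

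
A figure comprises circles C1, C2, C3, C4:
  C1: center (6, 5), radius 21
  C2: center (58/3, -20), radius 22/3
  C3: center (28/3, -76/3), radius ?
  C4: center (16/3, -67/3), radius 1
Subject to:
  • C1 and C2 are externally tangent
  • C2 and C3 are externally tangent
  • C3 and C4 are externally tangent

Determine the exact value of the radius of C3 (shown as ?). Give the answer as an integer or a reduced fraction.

4

1. [ext C2·C3]  r_C3² + (44/3)r_C3 − 224/3 = 0  ⇒  r_C3 = 4 (r>0 drops 1)
2. [ext C3·C4]  r_C3² + 2r_C3 − 24 = 0  ⇒  r_C3 = 4 (r>0 drops 1)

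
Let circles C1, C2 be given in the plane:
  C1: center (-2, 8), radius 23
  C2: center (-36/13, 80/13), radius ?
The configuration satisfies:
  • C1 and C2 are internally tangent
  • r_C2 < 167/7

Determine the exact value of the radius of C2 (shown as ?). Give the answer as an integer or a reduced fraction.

21

1. [int C1,C2]  r_C2² − 46r_C2 + 525 = 0  ⇒  r_C2 = 21 or 25
2. given r_C2 < 167/7: keep 21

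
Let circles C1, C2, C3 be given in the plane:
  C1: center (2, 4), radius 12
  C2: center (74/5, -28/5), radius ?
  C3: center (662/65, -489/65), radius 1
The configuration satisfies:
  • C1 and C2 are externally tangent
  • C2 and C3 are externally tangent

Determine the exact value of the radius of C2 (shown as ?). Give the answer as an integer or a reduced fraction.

1. [ext C1·C2]  r_C2² + 24r_C2 − 112 = 0  ⇒  r_C2 = 4 (r>0 drops 1)
2. [ext C2·C3]  r_C2² + 2r_C2 − 24 = 0  ⇒  r_C2 = 4 (r>0 drops 1)

4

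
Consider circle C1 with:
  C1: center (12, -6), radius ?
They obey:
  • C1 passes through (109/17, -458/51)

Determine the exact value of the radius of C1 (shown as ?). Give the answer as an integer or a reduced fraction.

19/3

1. [C1∋P]  r_C1² − 361/9 = 0  ⇒  r_C1 = 19/3 (r>0 drops 1)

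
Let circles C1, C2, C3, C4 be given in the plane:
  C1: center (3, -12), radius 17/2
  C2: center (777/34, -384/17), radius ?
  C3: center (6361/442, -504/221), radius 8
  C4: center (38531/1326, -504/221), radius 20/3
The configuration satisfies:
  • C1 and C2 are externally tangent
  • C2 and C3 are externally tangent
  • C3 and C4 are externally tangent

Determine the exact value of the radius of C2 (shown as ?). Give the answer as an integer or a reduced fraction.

14

1. [ext C1·C2]  r_C2² + 17r_C2 − 434 = 0  ⇒  r_C2 = 14 (r>0 drops 1)
2. [ext C2·C3]  r_C2² + 16r_C2 − 420 = 0  ⇒  r_C2 = 14 (r>0 drops 1)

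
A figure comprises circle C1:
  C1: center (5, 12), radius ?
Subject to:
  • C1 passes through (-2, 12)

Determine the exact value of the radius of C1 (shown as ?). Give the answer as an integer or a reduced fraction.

1. [C1∋P]  r_C1² − 49 = 0  ⇒  r_C1 = 7 (r>0 drops 1)

7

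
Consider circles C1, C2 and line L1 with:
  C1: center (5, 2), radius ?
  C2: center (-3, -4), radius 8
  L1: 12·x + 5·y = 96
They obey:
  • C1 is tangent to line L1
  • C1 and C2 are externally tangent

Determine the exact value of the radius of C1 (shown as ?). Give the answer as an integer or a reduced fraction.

2

1. [C1‖L1]  r_C1² − 4 = 0  ⇒  r_C1 = 2 (r>0 drops 1)
2. [ext C1·C2]  r_C1² + 16r_C1 − 36 = 0  ⇒  r_C1 = 2 (r>0 drops 1)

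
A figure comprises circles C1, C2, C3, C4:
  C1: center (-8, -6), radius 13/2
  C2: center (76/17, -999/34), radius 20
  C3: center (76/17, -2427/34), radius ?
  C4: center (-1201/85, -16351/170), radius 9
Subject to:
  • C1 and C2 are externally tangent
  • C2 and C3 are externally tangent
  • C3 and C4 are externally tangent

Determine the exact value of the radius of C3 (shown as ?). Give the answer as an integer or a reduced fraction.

1. [ext C2·C3]  r_C3² + 40r_C3 − 1364 = 0  ⇒  r_C3 = 22 (r>0 drops 1)
2. [ext C3·C4]  r_C3² + 18r_C3 − 880 = 0  ⇒  r_C3 = 22 (r>0 drops 1)

22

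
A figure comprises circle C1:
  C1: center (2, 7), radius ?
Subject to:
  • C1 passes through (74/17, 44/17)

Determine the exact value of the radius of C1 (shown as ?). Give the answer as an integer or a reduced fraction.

5

1. [C1∋P]  r_C1² − 25 = 0  ⇒  r_C1 = 5 (r>0 drops 1)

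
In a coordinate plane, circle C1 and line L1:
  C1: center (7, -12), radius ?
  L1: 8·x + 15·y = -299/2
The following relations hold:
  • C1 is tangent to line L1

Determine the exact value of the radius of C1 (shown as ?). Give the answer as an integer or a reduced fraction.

1. [C1‖L1]  r_C1² − 9/4 = 0  ⇒  r_C1 = 3/2 (r>0 drops 1)

3/2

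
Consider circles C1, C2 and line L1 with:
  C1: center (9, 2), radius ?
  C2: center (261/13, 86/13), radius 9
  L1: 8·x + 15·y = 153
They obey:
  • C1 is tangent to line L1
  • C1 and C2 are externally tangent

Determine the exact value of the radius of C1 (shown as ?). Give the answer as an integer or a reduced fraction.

1. [C1‖L1]  r_C1² − 9 = 0  ⇒  r_C1 = 3 (r>0 drops 1)
2. [ext C1·C2]  r_C1² + 18r_C1 − 63 = 0  ⇒  r_C1 = 3 (r>0 drops 1)

3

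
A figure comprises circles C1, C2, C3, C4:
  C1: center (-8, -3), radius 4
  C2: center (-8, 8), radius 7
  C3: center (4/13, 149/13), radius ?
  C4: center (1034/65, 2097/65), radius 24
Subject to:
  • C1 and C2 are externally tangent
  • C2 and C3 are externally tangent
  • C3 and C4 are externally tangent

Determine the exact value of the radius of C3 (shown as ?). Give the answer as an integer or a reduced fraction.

1. [ext C2·C3]  r_C3² + 14r_C3 − 32 = 0  ⇒  r_C3 = 2 (r>0 drops 1)
2. [ext C3·C4]  r_C3² + 48r_C3 − 100 = 0  ⇒  r_C3 = 2 (r>0 drops 1)

2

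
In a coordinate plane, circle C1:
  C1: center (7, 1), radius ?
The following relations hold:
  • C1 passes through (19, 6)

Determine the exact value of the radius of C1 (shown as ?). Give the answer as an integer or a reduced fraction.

13

1. [C1∋P]  r_C1² − 169 = 0  ⇒  r_C1 = 13 (r>0 drops 1)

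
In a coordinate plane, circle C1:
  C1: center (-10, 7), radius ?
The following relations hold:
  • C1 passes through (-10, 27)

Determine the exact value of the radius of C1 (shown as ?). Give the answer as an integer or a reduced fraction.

20

1. [C1∋P]  r_C1² − 400 = 0  ⇒  r_C1 = 20 (r>0 drops 1)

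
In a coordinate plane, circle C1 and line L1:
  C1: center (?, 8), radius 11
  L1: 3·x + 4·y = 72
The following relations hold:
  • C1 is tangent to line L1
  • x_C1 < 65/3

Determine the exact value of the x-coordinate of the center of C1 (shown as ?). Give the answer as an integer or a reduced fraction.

-5

1. [C1‖L1]  x_C1² − (80/3)x_C1 − 475/3 = 0  ⇒  x_C1 = -5 or 95/3
2. given x_C1 < 65/3: keep -5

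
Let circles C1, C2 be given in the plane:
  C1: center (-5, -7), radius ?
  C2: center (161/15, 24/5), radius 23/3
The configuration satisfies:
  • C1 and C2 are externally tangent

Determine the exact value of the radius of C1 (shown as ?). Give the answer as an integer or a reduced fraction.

12

1. [ext C1·C2]  r_C1² + (46/3)r_C1 − 328 = 0  ⇒  r_C1 = 12 (r>0 drops 1)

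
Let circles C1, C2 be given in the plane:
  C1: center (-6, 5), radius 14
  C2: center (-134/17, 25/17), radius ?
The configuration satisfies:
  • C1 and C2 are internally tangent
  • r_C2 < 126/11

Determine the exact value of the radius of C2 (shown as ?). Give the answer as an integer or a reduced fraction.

10

1. [int C1,C2]  r_C2² − 28r_C2 + 180 = 0  ⇒  r_C2 = 10 or 18
2. given r_C2 < 126/11: keep 10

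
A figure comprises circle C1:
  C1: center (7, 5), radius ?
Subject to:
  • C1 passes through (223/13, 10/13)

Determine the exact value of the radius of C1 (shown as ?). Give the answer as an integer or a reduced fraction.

11

1. [C1∋P]  r_C1² − 121 = 0  ⇒  r_C1 = 11 (r>0 drops 1)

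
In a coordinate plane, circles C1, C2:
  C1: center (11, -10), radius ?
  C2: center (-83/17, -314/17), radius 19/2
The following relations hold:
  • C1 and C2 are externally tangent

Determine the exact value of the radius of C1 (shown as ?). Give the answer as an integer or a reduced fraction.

17/2

1. [ext C1·C2]  r_C1² + 19r_C1 − 935/4 = 0  ⇒  r_C1 = 17/2 (r>0 drops 1)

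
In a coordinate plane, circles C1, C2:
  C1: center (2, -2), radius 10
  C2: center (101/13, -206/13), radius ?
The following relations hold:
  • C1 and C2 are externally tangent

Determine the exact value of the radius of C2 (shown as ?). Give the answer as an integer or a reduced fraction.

1. [ext C1·C2]  r_C2² + 20r_C2 − 125 = 0  ⇒  r_C2 = 5 (r>0 drops 1)

5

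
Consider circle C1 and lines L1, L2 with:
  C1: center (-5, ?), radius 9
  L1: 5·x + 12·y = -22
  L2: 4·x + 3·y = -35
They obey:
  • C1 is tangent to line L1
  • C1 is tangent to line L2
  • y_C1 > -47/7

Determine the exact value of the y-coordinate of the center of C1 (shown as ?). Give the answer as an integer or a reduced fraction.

10

1. [C1‖L1]  y_C1² − (1/2)y_C1 − 95 = 0  ⇒  y_C1 = -19/2 or 10
2. [C1‖L2]  y_C1² + 10y_C1 − 200 = 0  ⇒  y_C1 = -20 or 10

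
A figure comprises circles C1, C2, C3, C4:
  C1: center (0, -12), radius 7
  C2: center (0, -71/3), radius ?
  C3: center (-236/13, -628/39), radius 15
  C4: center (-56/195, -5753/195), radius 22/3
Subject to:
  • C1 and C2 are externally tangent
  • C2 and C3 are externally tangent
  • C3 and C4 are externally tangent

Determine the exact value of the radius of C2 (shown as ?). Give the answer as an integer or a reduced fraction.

1. [ext C1·C2]  r_C2² + 14r_C2 − 784/9 = 0  ⇒  r_C2 = 14/3 (r>0 drops 1)
2. [ext C2·C3]  r_C2² + 30r_C2 − 1456/9 = 0  ⇒  r_C2 = 14/3 (r>0 drops 1)

14/3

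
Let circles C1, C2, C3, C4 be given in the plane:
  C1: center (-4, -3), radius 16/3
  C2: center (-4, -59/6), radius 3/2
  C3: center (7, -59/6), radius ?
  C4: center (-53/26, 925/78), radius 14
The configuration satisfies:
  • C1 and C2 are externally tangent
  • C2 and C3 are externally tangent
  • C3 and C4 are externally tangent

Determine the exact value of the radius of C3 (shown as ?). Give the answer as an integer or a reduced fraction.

1. [ext C2·C3]  r_C3² + 3r_C3 − 475/4 = 0  ⇒  r_C3 = 19/2 (r>0 drops 1)
2. [ext C3·C4]  r_C3² + 28r_C3 − 1425/4 = 0  ⇒  r_C3 = 19/2 (r>0 drops 1)

19/2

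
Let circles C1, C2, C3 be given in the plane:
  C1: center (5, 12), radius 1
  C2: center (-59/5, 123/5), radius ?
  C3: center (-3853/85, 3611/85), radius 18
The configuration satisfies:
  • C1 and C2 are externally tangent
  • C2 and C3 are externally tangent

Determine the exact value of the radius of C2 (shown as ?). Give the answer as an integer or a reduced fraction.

20

1. [ext C1·C2]  r_C2² + 2r_C2 − 440 = 0  ⇒  r_C2 = 20 (r>0 drops 1)
2. [ext C2·C3]  r_C2² + 36r_C2 − 1120 = 0  ⇒  r_C2 = 20 (r>0 drops 1)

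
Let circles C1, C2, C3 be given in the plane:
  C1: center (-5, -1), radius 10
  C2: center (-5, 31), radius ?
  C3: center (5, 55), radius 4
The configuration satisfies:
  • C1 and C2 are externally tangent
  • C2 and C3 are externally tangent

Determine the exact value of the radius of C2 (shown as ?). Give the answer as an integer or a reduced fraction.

1. [ext C1·C2]  r_C2² + 20r_C2 − 924 = 0  ⇒  r_C2 = 22 (r>0 drops 1)
2. [ext C2·C3]  r_C2² + 8r_C2 − 660 = 0  ⇒  r_C2 = 22 (r>0 drops 1)

22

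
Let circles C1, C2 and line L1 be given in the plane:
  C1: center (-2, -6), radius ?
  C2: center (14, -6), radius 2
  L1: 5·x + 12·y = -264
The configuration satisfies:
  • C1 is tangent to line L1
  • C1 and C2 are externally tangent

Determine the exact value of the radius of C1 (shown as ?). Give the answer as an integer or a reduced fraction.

14

1. [C1‖L1]  r_C1² − 196 = 0  ⇒  r_C1 = 14 (r>0 drops 1)
2. [ext C1·C2]  r_C1² + 4r_C1 − 252 = 0  ⇒  r_C1 = 14 (r>0 drops 1)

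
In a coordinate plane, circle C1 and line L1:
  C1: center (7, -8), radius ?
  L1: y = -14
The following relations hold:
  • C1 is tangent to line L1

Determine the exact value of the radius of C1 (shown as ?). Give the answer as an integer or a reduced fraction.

6

1. [C1‖L1]  r_C1² − 36 = 0  ⇒  r_C1 = 6 (r>0 drops 1)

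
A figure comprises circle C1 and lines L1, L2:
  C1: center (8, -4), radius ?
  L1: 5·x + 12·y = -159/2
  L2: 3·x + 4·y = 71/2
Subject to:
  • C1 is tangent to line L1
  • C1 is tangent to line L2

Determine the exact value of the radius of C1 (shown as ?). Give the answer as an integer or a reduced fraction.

11/2

1. [C1‖L1]  r_C1² − 121/4 = 0  ⇒  r_C1 = 11/2 (r>0 drops 1)
2. [C1‖L2]  r_C1² − 121/4 = 0  ⇒  r_C1 = 11/2 (r>0 drops 1)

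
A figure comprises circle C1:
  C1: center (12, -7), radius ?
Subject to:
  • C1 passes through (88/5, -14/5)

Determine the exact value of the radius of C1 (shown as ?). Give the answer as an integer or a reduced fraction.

1. [C1∋P]  r_C1² − 49 = 0  ⇒  r_C1 = 7 (r>0 drops 1)

7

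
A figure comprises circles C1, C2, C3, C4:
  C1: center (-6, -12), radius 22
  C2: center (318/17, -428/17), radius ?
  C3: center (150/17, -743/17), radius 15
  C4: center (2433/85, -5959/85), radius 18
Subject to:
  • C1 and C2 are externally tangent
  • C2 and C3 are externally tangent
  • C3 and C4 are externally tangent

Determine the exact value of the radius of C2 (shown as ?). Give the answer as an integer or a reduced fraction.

6

1. [ext C1·C2]  r_C2² + 44r_C2 − 300 = 0  ⇒  r_C2 = 6 (r>0 drops 1)
2. [ext C2·C3]  r_C2² + 30r_C2 − 216 = 0  ⇒  r_C2 = 6 (r>0 drops 1)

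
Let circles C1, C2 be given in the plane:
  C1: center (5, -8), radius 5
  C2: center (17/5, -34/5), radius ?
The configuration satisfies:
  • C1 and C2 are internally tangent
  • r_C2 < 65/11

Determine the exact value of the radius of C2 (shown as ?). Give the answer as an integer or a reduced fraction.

3

1. [int C1,C2]  r_C2² − 10r_C2 + 21 = 0  ⇒  r_C2 = 3 or 7
2. given r_C2 < 65/11: keep 3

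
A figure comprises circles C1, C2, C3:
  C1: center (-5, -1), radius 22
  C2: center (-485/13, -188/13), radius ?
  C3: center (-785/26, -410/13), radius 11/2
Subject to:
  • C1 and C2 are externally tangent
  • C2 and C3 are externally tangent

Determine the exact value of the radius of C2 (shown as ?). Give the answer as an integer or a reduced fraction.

1. [ext C1·C2]  r_C2² + 44r_C2 − 741 = 0  ⇒  r_C2 = 13 (r>0 drops 1)
2. [ext C2·C3]  r_C2² + 11r_C2 − 312 = 0  ⇒  r_C2 = 13 (r>0 drops 1)

13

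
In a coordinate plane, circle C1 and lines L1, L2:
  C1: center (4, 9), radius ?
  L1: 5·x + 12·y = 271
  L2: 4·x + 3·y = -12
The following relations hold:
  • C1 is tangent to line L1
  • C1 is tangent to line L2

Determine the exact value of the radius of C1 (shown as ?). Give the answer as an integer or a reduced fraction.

1. [C1‖L1]  r_C1² − 121 = 0  ⇒  r_C1 = 11 (r>0 drops 1)
2. [C1‖L2]  r_C1² − 121 = 0  ⇒  r_C1 = 11 (r>0 drops 1)

11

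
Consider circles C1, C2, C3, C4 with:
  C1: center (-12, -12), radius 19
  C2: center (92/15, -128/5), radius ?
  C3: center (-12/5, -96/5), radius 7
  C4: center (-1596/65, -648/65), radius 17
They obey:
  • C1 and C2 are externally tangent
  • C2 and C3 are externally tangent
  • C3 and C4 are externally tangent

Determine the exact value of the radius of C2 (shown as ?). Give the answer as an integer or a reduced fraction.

11/3

1. [ext C1·C2]  r_C2² + 38r_C2 − 1375/9 = 0  ⇒  r_C2 = 11/3 (r>0 drops 1)
2. [ext C2·C3]  r_C2² + 14r_C2 − 583/9 = 0  ⇒  r_C2 = 11/3 (r>0 drops 1)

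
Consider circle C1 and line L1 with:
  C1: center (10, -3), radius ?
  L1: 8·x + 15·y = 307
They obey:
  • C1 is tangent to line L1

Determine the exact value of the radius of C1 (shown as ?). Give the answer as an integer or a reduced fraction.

16

1. [C1‖L1]  r_C1² − 256 = 0  ⇒  r_C1 = 16 (r>0 drops 1)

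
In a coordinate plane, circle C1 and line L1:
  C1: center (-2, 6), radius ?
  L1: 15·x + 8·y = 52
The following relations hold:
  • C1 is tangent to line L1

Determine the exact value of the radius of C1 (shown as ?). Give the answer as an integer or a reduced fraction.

1. [C1‖L1]  r_C1² − 4 = 0  ⇒  r_C1 = 2 (r>0 drops 1)

2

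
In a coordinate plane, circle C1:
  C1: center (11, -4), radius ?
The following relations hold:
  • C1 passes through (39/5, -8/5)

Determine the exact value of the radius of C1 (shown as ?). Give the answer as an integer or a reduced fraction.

1. [C1∋P]  r_C1² − 16 = 0  ⇒  r_C1 = 4 (r>0 drops 1)

4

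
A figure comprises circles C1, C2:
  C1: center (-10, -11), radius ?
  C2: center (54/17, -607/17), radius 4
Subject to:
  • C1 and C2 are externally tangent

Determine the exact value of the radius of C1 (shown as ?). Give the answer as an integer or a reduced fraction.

1. [ext C1·C2]  r_C1² + 8r_C1 − 768 = 0  ⇒  r_C1 = 24 (r>0 drops 1)

24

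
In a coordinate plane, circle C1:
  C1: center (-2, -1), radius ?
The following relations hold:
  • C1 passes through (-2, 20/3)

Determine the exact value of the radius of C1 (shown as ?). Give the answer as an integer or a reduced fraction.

23/3

1. [C1∋P]  r_C1² − 529/9 = 0  ⇒  r_C1 = 23/3 (r>0 drops 1)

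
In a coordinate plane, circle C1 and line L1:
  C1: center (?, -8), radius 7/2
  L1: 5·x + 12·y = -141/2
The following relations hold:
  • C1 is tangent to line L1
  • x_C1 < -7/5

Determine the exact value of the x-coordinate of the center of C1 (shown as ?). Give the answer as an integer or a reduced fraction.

-4

1. [C1‖L1]  x_C1² − (51/5)x_C1 − 284/5 = 0  ⇒  x_C1 = -4 or 71/5
2. given x_C1 < -7/5: keep -4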